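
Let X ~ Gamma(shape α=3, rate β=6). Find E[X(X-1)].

E[X(X-1)] = E[X² - X] = E[X²] - E[X]
E[X] = \frac{1}{2}
E[X²] = Var(X) + (E[X])² = \frac{1}{12} + (\frac{1}{2})² = \frac{1}{3}
E[X(X-1)] = \frac{1}{3} - \frac{1}{2} = - \frac{1}{6}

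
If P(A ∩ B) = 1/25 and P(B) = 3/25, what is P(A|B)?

P(A|B) = P(A ∩ B) / P(B)
= (1/25) / (3/25)
= 1/3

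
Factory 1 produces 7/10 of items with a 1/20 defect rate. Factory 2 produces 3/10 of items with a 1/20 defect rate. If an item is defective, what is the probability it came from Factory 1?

Using Bayes' theorem:
P(F1) = 7/10, P(D|F1) = 1/20
P(F2) = 3/10, P(D|F2) = 1/20
P(D) = P(D|F1)P(F1) + P(D|F2)P(F2)
     = \frac{1}{20}
P(F1|D) = P(D|F1)P(F1) / P(D)
= \frac{7}{10}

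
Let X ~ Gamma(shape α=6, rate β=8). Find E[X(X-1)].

E[X(X-1)] = E[X² - X] = E[X²] - E[X]
E[X] = \frac{3}{4}
E[X²] = Var(X) + (E[X])² = \frac{3}{32} + (\frac{3}{4})² = \frac{21}{32}
E[X(X-1)] = \frac{21}{32} - \frac{3}{4} = - \frac{3}{32}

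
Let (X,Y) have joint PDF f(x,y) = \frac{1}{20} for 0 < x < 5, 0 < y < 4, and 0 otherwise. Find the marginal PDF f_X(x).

f_X(x) = ∫_0^4 f(x,y) dy
= ∫_0^4 \frac{1}{20} dy
= \frac{1}{5} for 0 < x < 5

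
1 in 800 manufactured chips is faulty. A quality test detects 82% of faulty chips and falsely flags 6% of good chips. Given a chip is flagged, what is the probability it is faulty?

Let D = the rare event, + = positive/flagged.
P(D) = 1/800
P(+|D) = 82/100 = 41/50
P(+|D') = 6/100 = 3/50
P(+) = P(+|D)P(D) + P(+|D')P(D')
     = \frac{41}{50} × \frac{1}{800} + \frac{3}{50} × \frac{799}{800}
     = \frac{1219}{20000}
P(D|+) = P(+|D)P(D)/P(+) = \frac{41}{2438}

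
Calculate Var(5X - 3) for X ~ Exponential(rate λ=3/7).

For X ~ Exponential(rate λ=3/7):
Var(X) = \frac{49}{9}
Var(5X - 3) = (5)² × Var(X) = 25 × \frac{49}{9} = \frac{1225}{9}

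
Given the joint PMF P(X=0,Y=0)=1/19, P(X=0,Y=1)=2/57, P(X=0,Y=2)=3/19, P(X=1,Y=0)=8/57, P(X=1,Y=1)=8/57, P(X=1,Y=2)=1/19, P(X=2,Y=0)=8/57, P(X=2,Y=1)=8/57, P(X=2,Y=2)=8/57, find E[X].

First find marginal of X:
P(X=0) = 14/57
P(X=1) = 1/3
P(X=2) = 8/19
E[X] = 0 × 14/57 + 1 × 1/3 + 2 × 8/19 = 67/57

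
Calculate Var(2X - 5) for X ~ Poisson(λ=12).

For X ~ Poisson(λ=12):
Var(X) = 12
Var(2X - 5) = (2)² × Var(X) = 4 × 12 = 48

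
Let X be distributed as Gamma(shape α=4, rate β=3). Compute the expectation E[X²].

Using the identity E[X²] = Var(X) + (E[X])²:
E[X] = \frac{4}{3}
Var(X) = \frac{4}{9}
E[X²] = \frac{4}{9} + (\frac{4}{3})²
= \frac{20}{9}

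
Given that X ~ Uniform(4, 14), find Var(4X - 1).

For X ~ Uniform(4, 14):
Var(X) = \frac{25}{3}
Var(4X - 1) = (4)² × Var(X) = 16 × \frac{25}{3} = \frac{400}{3}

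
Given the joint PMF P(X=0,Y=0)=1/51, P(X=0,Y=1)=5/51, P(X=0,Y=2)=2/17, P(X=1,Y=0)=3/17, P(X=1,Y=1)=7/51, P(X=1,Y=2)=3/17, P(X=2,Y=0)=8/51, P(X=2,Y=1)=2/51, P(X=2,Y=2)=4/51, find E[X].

First find marginal of X:
P(X=0) = 4/17
P(X=1) = 25/51
P(X=2) = 14/51
E[X] = 0 × 4/17 + 1 × 25/51 + 2 × 14/51 = 53/51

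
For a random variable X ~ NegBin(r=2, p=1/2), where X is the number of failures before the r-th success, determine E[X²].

Using the identity E[X²] = Var(X) + (E[X])²:
E[X] = 2
Var(X) = 4
E[X²] = 4 + (2)²
= 8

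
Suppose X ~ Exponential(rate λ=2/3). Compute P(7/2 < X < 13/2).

P(7/2 < X < 13/2) = ∫_{7/2}^{13/2} f(x) dx
where f(x) = \frac{2 e^{- \frac{2 x}{3}}}{3}
= - \frac{1 - e^{2}}{e^{\frac{13}{3}}}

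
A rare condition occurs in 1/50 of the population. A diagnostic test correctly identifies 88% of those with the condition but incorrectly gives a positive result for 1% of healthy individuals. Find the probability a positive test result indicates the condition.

Let D = the rare event, + = positive/flagged.
P(D) = 1/50
P(+|D) = 88/100 = 22/25
P(+|D') = 1/100
P(+) = P(+|D)P(D) + P(+|D')P(D')
     = \frac{22}{25} × \frac{1}{50} + \frac{1}{100} × \frac{49}{50}
     = \frac{137}{5000}
P(D|+) = P(+|D)P(D)/P(+) = \frac{88}{137}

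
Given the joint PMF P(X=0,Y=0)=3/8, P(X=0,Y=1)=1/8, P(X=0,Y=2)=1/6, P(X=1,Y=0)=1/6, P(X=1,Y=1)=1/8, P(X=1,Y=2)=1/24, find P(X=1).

P(X=1) = P(X=1,Y=0) + P(X=1,Y=1) + P(X=1,Y=2)
= 1/6 + 1/8 + 1/24
= 1/3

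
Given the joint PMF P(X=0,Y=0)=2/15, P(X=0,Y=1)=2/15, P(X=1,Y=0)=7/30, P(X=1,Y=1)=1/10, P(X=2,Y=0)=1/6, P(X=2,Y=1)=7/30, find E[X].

First find marginal of X:
P(X=0) = 4/15
P(X=1) = 1/3
P(X=2) = 2/5
E[X] = 0 × 4/15 + 1 × 1/3 + 2 × 2/5 = 17/15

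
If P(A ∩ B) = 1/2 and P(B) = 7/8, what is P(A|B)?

P(A|B) = P(A ∩ B) / P(B)
= (1/2) / (7/8)
= 4/7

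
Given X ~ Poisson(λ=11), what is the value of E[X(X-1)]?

E[X(X-1)] = E[X² - X] = E[X²] - E[X]
E[X] = 11
E[X²] = Var(X) + (E[X])² = 11 + (11)² = 132
E[X(X-1)] = 132 - 11 = 121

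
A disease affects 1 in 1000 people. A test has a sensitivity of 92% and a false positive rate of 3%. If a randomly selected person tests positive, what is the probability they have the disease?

Let D = the rare event, + = positive/flagged.
P(D) = 1/1000
P(+|D) = 92/100 = 23/25
P(+|D') = 3/100
P(+) = P(+|D)P(D) + P(+|D')P(D')
     = \frac{23}{25} × \frac{1}{1000} + \frac{3}{100} × \frac{999}{1000}
     = \frac{3089}{100000}
P(D|+) = P(+|D)P(D)/P(+) = \frac{92}{3089}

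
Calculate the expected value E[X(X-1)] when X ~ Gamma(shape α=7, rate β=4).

E[X(X-1)] = E[X² - X] = E[X²] - E[X]
E[X] = \frac{7}{4}
E[X²] = Var(X) + (E[X])² = \frac{7}{16} + (\frac{7}{4})² = \frac{7}{2}
E[X(X-1)] = \frac{7}{2} - \frac{7}{4} = \frac{7}{4}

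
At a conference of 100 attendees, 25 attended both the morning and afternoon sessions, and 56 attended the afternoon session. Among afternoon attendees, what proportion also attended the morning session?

P(A ∩ B) = 25/100 = 1/4
P(B) = 56/100 = 14/25
P(A|B) = P(A ∩ B) / P(B) = (1/4) / (14/25) = 25/56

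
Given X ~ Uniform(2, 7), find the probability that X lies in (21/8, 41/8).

P(21/8 < X < 41/8) = ∫_{21/8}^{41/8} f(x) dx
where f(x) = \frac{1}{5}
= \frac{1}{2}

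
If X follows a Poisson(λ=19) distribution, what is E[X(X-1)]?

E[X(X-1)] = E[X² - X] = E[X²] - E[X]
E[X] = 19
E[X²] = Var(X) + (E[X])² = 19 + (19)² = 380
E[X(X-1)] = 380 - 19 = 361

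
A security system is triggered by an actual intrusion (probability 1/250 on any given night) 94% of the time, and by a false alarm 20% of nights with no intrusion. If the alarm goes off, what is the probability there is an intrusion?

Let D = the rare event, + = positive/flagged.
P(D) = 1/250
P(+|D) = 94/100 = 47/50
P(+|D') = 20/100 = 1/5
P(+) = P(+|D)P(D) + P(+|D')P(D')
     = \frac{47}{50} × \frac{1}{250} + \frac{1}{5} × \frac{249}{250}
     = \frac{2537}{12500}
P(D|+) = P(+|D)P(D)/P(+) = \frac{47}{2537}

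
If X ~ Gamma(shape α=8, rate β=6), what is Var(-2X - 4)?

For X ~ Gamma(shape α=8, rate β=6):
Var(X) = \frac{2}{9}
Var(-2X - 4) = (-2)² × Var(X) = 4 × \frac{2}{9} = \frac{8}{9}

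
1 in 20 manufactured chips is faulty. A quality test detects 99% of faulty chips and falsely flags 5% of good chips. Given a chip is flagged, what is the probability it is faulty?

Let D = the rare event, + = positive/flagged.
P(D) = 1/20
P(+|D) = 99/100
P(+|D') = 5/100 = 1/20
P(+) = P(+|D)P(D) + P(+|D')P(D')
     = \frac{99}{100} × \frac{1}{20} + \frac{1}{20} × \frac{19}{20}
     = \frac{97}{1000}
P(D|+) = P(+|D)P(D)/P(+) = \frac{99}{194}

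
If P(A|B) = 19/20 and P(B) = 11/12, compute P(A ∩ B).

By definition, P(A|B) = P(A ∩ B) / P(B)
So P(A ∩ B) = P(A|B) × P(B)
= 19/20 × 11/12
= 209/240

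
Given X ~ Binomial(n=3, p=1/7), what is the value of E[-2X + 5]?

For X ~ Binomial(n=3, p=1/7):
E[X] = \frac{3}{7}
E[-2X + 5] = -2 × E[X] + 5 = \frac{29}{7}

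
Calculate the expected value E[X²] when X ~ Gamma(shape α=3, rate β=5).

Using the identity E[X²] = Var(X) + (E[X])²:
E[X] = \frac{3}{5}
Var(X) = \frac{3}{25}
E[X²] = \frac{3}{25} + (\frac{3}{5})²
= \frac{12}{25}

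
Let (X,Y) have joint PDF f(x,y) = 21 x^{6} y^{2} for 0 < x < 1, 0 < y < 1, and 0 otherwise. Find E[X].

E[X] = ∫_0^1 ∫_0^1 x × f(x,y) dy dx
= ∫_0^1 ∫_0^1 x × (21 x^{6} y^{2}) dy dx
= \frac{7}{8}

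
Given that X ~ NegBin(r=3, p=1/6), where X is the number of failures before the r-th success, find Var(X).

For X ~ NegBin(r=3, p=1/6), where X is the number of failures before the r-th success:
Var(X) = 90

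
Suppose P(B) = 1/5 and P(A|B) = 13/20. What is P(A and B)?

By definition, P(A|B) = P(A ∩ B) / P(B)
So P(A ∩ B) = P(A|B) × P(B)
= 13/20 × 1/5
= 13/100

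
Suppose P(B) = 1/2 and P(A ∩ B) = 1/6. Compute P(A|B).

P(A|B) = P(A ∩ B) / P(B)
= (1/6) / (1/2)
= 1/3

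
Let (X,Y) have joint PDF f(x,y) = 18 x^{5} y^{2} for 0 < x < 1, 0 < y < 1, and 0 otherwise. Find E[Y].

E[Y] = ∫_0^1 ∫_0^1 y × f(x,y) dx dy
= \frac{3}{4}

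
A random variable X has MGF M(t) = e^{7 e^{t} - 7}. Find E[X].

To find E[X], compute M^(1)(0):
M^(1)(t) = 7 e^{t} e^{7 e^{t} - 7}
M^(1)(0) = 7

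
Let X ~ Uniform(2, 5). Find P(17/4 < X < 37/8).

P(17/4 < X < 37/8) = ∫_{17/4}^{37/8} f(x) dx
where f(x) = \frac{1}{3}
= \frac{1}{8}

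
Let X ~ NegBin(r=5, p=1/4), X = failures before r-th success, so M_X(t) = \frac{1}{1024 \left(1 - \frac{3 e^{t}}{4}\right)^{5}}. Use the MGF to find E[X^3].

To find E[X^3], compute M^(3)(0):
M^(1)(t) = \frac{15 e^{t}}{4096 \left(1 - \frac{3 e^{t}}{4}\right)^{6}}
M^(2)(t) = \frac{15 e^{t}}{4096 \left(1 - \frac{3 e^{t}}{4}\right)^{6}} + \frac{135 e^{2 t}}{8192 \left(1 - \frac{3 e^{t}}{4}\right)^{7}}
M^(3)(t) = \frac{15 e^{t}}{4096 \left(1 - \frac{3 e^{t}}{4}\right)^{6}} + \frac{405 e^{2 t}}{8192 \left(1 - \frac{3 e^{t}}{4}\right)^{7}} + \frac{2835 e^{3 t}}{32768 \left(1 - \frac{3 e^{t}}{4}\right)^{8}}
M^(3)(0) = 6495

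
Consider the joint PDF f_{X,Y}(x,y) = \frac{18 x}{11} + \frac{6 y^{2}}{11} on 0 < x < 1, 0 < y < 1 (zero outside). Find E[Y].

E[Y] = ∫_0^1 ∫_0^1 y × f(x,y) dx dy
= \frac{6}{11}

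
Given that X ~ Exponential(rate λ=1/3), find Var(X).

For X ~ Exponential(rate λ=1/3):
Var(X) = 9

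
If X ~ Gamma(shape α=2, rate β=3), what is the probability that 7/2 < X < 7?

P(7/2 < X < 7) = ∫_{7/2}^{7} f(x) dx
where f(x) = 9 x e^{- 3 x}
= - \frac{22}{e^{21}} + \frac{23}{2 e^{\frac{21}{2}}}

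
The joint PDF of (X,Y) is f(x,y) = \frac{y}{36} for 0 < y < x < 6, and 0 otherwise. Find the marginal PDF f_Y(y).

f_Y(y) = ∫_y^6 \frac{y}{36} dx = \frac{y \left(6 - y\right)}{36}
for 0 < y < 6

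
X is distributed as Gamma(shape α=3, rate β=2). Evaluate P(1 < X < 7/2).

P(1 < X < 7/2) = ∫_{1}^{7/2} f(x) dx
where f(x) = 4 x^{2} e^{- 2 x}
= \frac{5 \left(-13 + 2 e^{5}\right)}{2 e^{7}}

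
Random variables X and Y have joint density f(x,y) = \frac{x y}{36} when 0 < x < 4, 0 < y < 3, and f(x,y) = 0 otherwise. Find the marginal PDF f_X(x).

f_X(x) = ∫_0^3 f(x,y) dy
= ∫_0^3 \frac{x y}{36} dy
= \frac{x}{8} for 0 < x < 4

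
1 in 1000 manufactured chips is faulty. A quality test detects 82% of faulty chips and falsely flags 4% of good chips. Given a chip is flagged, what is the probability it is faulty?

Let D = the rare event, + = positive/flagged.
P(D) = 1/1000
P(+|D) = 82/100 = 41/50
P(+|D') = 4/100 = 1/25
P(+) = P(+|D)P(D) + P(+|D')P(D')
     = \frac{41}{50} × \frac{1}{1000} + \frac{1}{25} × \frac{999}{1000}
     = \frac{2039}{50000}
P(D|+) = P(+|D)P(D)/P(+) = \frac{41}{2039}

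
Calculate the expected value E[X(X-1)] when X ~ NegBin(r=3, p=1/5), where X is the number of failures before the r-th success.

E[X(X-1)] = E[X² - X] = E[X²] - E[X]
E[X] = 12
E[X²] = Var(X) + (E[X])² = 60 + (12)² = 204
E[X(X-1)] = 204 - 12 = 192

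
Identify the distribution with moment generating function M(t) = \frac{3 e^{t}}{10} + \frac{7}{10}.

The MGF M(t) = \frac{3 e^{t}}{10} + \frac{7}{10} is the standard form for the Bernoulli distribution.
Comparing with the known MGF formula identifies: Bernoulli(p=3/10)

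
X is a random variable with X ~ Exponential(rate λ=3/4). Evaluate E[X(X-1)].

E[X(X-1)] = E[X² - X] = E[X²] - E[X]
E[X] = \frac{4}{3}
E[X²] = Var(X) + (E[X])² = \frac{16}{9} + (\frac{4}{3})² = \frac{32}{9}
E[X(X-1)] = \frac{32}{9} - \frac{4}{3} = \frac{20}{9}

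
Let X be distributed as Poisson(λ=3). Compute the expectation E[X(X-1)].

E[X(X-1)] = E[X² - X] = E[X²] - E[X]
E[X] = 3
E[X²] = Var(X) + (E[X])² = 3 + (3)² = 12
E[X(X-1)] = 12 - 3 = 9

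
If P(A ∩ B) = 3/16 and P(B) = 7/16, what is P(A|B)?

P(A|B) = P(A ∩ B) / P(B)
= (3/16) / (7/16)
= 3/7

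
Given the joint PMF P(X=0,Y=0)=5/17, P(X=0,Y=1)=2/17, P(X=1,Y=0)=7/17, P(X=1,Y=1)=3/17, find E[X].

First find marginal of X:
P(X=0) = 7/17
P(X=1) = 10/17
E[X] = 0 × 7/17 + 1 × 10/17 = 10/17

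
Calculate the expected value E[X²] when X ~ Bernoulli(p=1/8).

Using the identity E[X²] = Var(X) + (E[X])²:
E[X] = \frac{1}{8}
Var(X) = \frac{7}{64}
E[X²] = \frac{7}{64} + (\frac{1}{8})²
= \frac{1}{8}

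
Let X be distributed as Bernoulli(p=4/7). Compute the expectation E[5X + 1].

For X ~ Bernoulli(p=4/7):
E[X] = \frac{4}{7}
E[5X + 1] = 5 × E[X] + 1 = \frac{27}{7}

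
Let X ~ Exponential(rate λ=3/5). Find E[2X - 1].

For X ~ Exponential(rate λ=3/5):
E[X] = \frac{5}{3}
E[2X - 1] = 2 × E[X] - 1 = \frac{7}{3}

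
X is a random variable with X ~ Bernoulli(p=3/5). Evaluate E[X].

For X ~ Bernoulli(p=3/5), the expected value is:
E[X] = \frac{3}{5}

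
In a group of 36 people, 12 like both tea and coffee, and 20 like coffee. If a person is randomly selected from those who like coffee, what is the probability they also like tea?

P(A ∩ B) = 12/36 = 1/3
P(B) = 20/36 = 5/9
P(A|B) = P(A ∩ B) / P(B) = (1/3) / (5/9) = 3/5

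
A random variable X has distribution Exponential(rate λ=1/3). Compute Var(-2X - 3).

For X ~ Exponential(rate λ=1/3):
Var(X) = 9
Var(-2X - 3) = (-2)² × Var(X) = 4 × 9 = 36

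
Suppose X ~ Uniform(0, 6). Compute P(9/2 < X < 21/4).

P(9/2 < X < 21/4) = ∫_{9/2}^{21/4} f(x) dx
where f(x) = \frac{1}{6}
= \frac{1}{8}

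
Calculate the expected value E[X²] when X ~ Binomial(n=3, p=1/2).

Using the identity E[X²] = Var(X) + (E[X])²:
E[X] = \frac{3}{2}
Var(X) = \frac{3}{4}
E[X²] = \frac{3}{4} + (\frac{3}{2})²
= 3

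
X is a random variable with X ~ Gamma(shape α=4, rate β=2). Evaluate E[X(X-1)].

E[X(X-1)] = E[X² - X] = E[X²] - E[X]
E[X] = 2
E[X²] = Var(X) + (E[X])² = 1 + (2)² = 5
E[X(X-1)] = 5 - 2 = 3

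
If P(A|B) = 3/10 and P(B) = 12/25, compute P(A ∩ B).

By definition, P(A|B) = P(A ∩ B) / P(B)
So P(A ∩ B) = P(A|B) × P(B)
= 3/10 × 12/25
= 18/125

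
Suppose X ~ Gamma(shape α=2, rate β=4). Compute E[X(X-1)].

E[X(X-1)] = E[X² - X] = E[X²] - E[X]
E[X] = \frac{1}{2}
E[X²] = Var(X) + (E[X])² = \frac{1}{8} + (\frac{1}{2})² = \frac{3}{8}
E[X(X-1)] = \frac{3}{8} - \frac{1}{2} = - \frac{1}{8}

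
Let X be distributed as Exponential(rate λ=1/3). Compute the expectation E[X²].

Using the identity E[X²] = Var(X) + (E[X])²:
E[X] = 3
Var(X) = 9
E[X²] = 9 + (3)²
= 18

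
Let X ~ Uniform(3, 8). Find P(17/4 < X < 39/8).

P(17/4 < X < 39/8) = ∫_{17/4}^{39/8} f(x) dx
where f(x) = \frac{1}{5}
= \frac{1}{8}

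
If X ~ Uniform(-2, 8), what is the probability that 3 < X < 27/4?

P(3 < X < 27/4) = ∫_{3}^{27/4} f(x) dx
where f(x) = \frac{1}{10}
= \frac{3}{8}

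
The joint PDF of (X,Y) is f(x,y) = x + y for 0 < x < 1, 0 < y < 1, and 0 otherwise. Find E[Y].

E[Y] = ∫_0^1 ∫_0^1 y × f(x,y) dx dy
= \frac{7}{12}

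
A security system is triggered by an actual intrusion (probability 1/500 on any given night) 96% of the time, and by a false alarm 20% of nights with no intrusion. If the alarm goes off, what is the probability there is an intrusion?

Let D = the rare event, + = positive/flagged.
P(D) = 1/500
P(+|D) = 96/100 = 24/25
P(+|D') = 20/100 = 1/5
P(+) = P(+|D)P(D) + P(+|D')P(D')
     = \frac{24}{25} × \frac{1}{500} + \frac{1}{5} × \frac{499}{500}
     = \frac{2519}{12500}
P(D|+) = P(+|D)P(D)/P(+) = \frac{24}{2519}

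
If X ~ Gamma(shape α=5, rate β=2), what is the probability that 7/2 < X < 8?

P(7/2 < X < 8) = ∫_{7/2}^{8} f(x) dx
where f(x) = \frac{4 x^{4} e^{- 2 x}}{3}
= \frac{-85400 + 4553 e^{9}}{24 e^{16}}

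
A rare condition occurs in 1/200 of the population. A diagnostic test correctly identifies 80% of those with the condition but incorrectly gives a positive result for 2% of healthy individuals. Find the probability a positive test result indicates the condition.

Let D = the rare event, + = positive/flagged.
P(D) = 1/200
P(+|D) = 80/100 = 4/5
P(+|D') = 2/100 = 1/50
P(+) = P(+|D)P(D) + P(+|D')P(D')
     = \frac{4}{5} × \frac{1}{200} + \frac{1}{50} × \frac{199}{200}
     = \frac{239}{10000}
P(D|+) = P(+|D)P(D)/P(+) = \frac{40}{239}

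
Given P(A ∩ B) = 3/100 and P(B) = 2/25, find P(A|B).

P(A|B) = P(A ∩ B) / P(B)
= (3/100) / (2/25)
= 3/8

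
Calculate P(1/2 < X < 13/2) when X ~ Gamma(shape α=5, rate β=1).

P(1/2 < X < 13/2) = ∫_{1/2}^{13/2} f(x) dx
where f(x) = \frac{x^{4} e^{- x}}{24}
= \frac{-19043 + 211 e^{6}}{128 e^{\frac{13}{2}}}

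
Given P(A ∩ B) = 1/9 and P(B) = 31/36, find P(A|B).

P(A|B) = P(A ∩ B) / P(B)
= (1/9) / (31/36)
= 4/31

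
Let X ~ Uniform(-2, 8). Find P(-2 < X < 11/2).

P(-2 < X < 11/2) = ∫_{-2}^{11/2} f(x) dx
where f(x) = \frac{1}{10}
= \frac{3}{4}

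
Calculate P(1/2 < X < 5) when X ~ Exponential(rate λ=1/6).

P(1/2 < X < 5) = ∫_{1/2}^{5} f(x) dx
where f(x) = \frac{e^{- \frac{x}{6}}}{6}
= - \frac{1}{e^{\frac{5}{6}}} + e^{- \frac{1}{12}}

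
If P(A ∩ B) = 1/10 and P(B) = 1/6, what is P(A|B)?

P(A|B) = P(A ∩ B) / P(B)
= (1/10) / (1/6)
= 3/5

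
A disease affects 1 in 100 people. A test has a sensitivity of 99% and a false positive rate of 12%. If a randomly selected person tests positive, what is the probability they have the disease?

Let D = the rare event, + = positive/flagged.
P(D) = 1/100
P(+|D) = 99/100
P(+|D') = 12/100 = 3/25
P(+) = P(+|D)P(D) + P(+|D')P(D')
     = \frac{99}{100} × \frac{1}{100} + \frac{3}{25} × \frac{99}{100}
     = \frac{1287}{10000}
P(D|+) = P(+|D)P(D)/P(+) = \frac{1}{13}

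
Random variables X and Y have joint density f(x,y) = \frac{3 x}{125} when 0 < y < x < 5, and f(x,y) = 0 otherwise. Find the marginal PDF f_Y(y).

f_Y(y) = ∫_y^5 \frac{3 x}{125} dx = \frac{3}{10} - \frac{3 y^{2}}{250}
for 0 < y < 5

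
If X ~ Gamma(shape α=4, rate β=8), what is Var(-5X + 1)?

For X ~ Gamma(shape α=4, rate β=8):
Var(X) = \frac{1}{16}
Var(-5X + 1) = (-5)² × Var(X) = 25 × \frac{1}{16} = \frac{25}{16}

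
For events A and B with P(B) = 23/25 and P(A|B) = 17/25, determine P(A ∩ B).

By definition, P(A|B) = P(A ∩ B) / P(B)
So P(A ∩ B) = P(A|B) × P(B)
= 17/25 × 23/25
= 391/625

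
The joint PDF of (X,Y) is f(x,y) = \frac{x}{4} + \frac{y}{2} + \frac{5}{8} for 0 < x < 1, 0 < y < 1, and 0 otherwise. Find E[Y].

E[Y] = ∫_0^1 ∫_0^1 y × f(x,y) dx dy
= \frac{13}{24}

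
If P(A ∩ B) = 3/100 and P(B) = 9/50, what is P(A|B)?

P(A|B) = P(A ∩ B) / P(B)
= (3/100) / (9/50)
= 1/6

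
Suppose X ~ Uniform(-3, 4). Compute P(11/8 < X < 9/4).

P(11/8 < X < 9/4) = ∫_{11/8}^{9/4} f(x) dx
where f(x) = \frac{1}{7}
= \frac{1}{8}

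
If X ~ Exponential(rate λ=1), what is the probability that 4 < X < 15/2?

P(4 < X < 15/2) = ∫_{4}^{15/2} f(x) dx
where f(x) = e^{- x}
= - \frac{1}{e^{\frac{15}{2}}} + e^{-4}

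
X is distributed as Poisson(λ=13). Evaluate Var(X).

For X ~ Poisson(λ=13):
Var(X) = 13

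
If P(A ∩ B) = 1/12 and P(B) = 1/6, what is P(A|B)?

P(A|B) = P(A ∩ B) / P(B)
= (1/12) / (1/6)
= 1/2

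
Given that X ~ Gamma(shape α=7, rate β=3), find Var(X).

For X ~ Gamma(shape α=7, rate β=3):
Var(X) = \frac{7}{9}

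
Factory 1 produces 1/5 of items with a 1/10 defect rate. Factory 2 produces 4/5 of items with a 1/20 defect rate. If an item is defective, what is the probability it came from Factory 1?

Using Bayes' theorem:
P(F1) = 1/5, P(D|F1) = 1/10
P(F2) = 4/5, P(D|F2) = 1/20
P(D) = P(D|F1)P(F1) + P(D|F2)P(F2)
     = \frac{3}{50}
P(F1|D) = P(D|F1)P(F1) / P(D)
= \frac{1}{3}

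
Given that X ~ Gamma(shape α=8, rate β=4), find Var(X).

For X ~ Gamma(shape α=8, rate β=4):
Var(X) = \frac{1}{2}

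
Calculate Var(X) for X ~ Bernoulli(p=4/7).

For X ~ Bernoulli(p=4/7):
Var(X) = \frac{12}{49}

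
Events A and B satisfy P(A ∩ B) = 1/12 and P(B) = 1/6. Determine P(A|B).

P(A|B) = P(A ∩ B) / P(B)
= (1/12) / (1/6)
= 1/2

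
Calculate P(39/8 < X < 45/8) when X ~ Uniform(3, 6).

P(39/8 < X < 45/8) = ∫_{39/8}^{45/8} f(x) dx
where f(x) = \frac{1}{3}
= \frac{1}{4}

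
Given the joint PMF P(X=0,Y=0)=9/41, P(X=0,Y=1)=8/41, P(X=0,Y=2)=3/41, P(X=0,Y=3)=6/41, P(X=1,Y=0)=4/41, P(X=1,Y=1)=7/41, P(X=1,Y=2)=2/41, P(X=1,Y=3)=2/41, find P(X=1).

P(X=1) = P(X=1,Y=0) + P(X=1,Y=1) + P(X=1,Y=2) + P(X=1,Y=3)
= 4/41 + 7/41 + 2/41 + 2/41
= 15/41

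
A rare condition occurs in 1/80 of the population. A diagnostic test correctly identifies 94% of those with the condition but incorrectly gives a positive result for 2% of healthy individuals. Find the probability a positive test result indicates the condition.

Let D = the rare event, + = positive/flagged.
P(D) = 1/80
P(+|D) = 94/100 = 47/50
P(+|D') = 2/100 = 1/50
P(+) = P(+|D)P(D) + P(+|D')P(D')
     = \frac{47}{50} × \frac{1}{80} + \frac{1}{50} × \frac{79}{80}
     = \frac{63}{2000}
P(D|+) = P(+|D)P(D)/P(+) = \frac{47}{126}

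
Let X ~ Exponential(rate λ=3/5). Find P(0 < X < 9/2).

P(0 < X < 9/2) = ∫_{0}^{9/2} f(x) dx
where f(x) = \frac{3 e^{- \frac{3 x}{5}}}{5}
= 1 - e^{- \frac{27}{10}}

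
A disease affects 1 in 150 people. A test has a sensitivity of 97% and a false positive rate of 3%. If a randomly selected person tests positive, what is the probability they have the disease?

Let D = the rare event, + = positive/flagged.
P(D) = 1/150
P(+|D) = 97/100
P(+|D') = 3/100
P(+) = P(+|D)P(D) + P(+|D')P(D')
     = \frac{97}{100} × \frac{1}{150} + \frac{3}{100} × \frac{149}{150}
     = \frac{68}{1875}
P(D|+) = P(+|D)P(D)/P(+) = \frac{97}{544}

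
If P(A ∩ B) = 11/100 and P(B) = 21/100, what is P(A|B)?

P(A|B) = P(A ∩ B) / P(B)
= (11/100) / (21/100)
= 11/21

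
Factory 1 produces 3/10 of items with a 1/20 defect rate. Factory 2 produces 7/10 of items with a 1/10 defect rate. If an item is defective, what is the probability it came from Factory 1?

Using Bayes' theorem:
P(F1) = 3/10, P(D|F1) = 1/20
P(F2) = 7/10, P(D|F2) = 1/10
P(D) = P(D|F1)P(F1) + P(D|F2)P(F2)
     = \frac{17}{200}
P(F1|D) = P(D|F1)P(F1) / P(D)
= \frac{3}{17}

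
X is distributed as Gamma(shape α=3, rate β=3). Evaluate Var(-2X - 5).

For X ~ Gamma(shape α=3, rate β=3):
Var(X) = \frac{1}{3}
Var(-2X - 5) = (-2)² × Var(X) = 4 × \frac{1}{3} = \frac{4}{3}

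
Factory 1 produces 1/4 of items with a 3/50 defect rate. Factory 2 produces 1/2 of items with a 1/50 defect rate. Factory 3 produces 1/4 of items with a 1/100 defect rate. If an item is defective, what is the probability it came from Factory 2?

Using Bayes' theorem:
P(F1) = 1/4, P(D|F1) = 3/50
P(F2) = 1/2, P(D|F2) = 1/50
P(F3) = 1/4, P(D|F3) = 1/100
P(D) = P(D|F1)P(F1) + P(D|F2)P(F2) + P(D|F3)P(F3)
     = \frac{11}{400}
P(F2|D) = P(D|F2)P(F2) / P(D)
= \frac{4}{11}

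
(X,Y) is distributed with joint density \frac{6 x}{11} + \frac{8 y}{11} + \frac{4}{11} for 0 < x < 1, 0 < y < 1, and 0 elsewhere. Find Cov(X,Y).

E[XY] = ∫∫ xy × f(x,y) dx dy = \frac{10}{33}
E[X] = \frac{6}{11}
E[Y] = \frac{37}{66}
Cov(X,Y) = E[XY] - E[X]E[Y] = - \frac{1}{363}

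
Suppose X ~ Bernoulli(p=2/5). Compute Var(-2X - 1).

For X ~ Bernoulli(p=2/5):
Var(X) = \frac{6}{25}
Var(-2X - 1) = (-2)² × Var(X) = 4 × \frac{6}{25} = \frac{24}{25}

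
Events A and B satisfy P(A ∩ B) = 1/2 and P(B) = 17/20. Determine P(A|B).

P(A|B) = P(A ∩ B) / P(B)
= (1/2) / (17/20)
= 10/17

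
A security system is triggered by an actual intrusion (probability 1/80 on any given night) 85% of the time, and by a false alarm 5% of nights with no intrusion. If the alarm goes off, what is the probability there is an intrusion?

Let D = the rare event, + = positive/flagged.
P(D) = 1/80
P(+|D) = 85/100 = 17/20
P(+|D') = 5/100 = 1/20
P(+) = P(+|D)P(D) + P(+|D')P(D')
     = \frac{17}{20} × \frac{1}{80} + \frac{1}{20} × \frac{79}{80}
     = \frac{3}{50}
P(D|+) = P(+|D)P(D)/P(+) = \frac{17}{96}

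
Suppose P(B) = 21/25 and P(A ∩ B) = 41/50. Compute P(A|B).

P(A|B) = P(A ∩ B) / P(B)
= (41/50) / (21/25)
= 41/42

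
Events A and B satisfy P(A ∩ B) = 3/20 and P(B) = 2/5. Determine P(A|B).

P(A|B) = P(A ∩ B) / P(B)
= (3/20) / (2/5)
= 3/8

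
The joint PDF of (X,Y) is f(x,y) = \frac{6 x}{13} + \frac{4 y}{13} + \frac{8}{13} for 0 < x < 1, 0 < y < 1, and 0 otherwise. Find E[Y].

E[Y] = ∫_0^1 ∫_0^1 y × f(x,y) dx dy
= \frac{41}{78}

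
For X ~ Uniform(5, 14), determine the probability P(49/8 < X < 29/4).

P(49/8 < X < 29/4) = ∫_{49/8}^{29/4} f(x) dx
where f(x) = \frac{1}{9}
= \frac{1}{8}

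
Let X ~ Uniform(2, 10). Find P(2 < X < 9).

P(2 < X < 9) = ∫_{2}^{9} f(x) dx
where f(x) = \frac{1}{8}
= \frac{7}{8}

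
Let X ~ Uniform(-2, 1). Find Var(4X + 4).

For X ~ Uniform(-2, 1):
Var(X) = \frac{3}{4}
Var(4X + 4) = (4)² × Var(X) = 16 × \frac{3}{4} = 12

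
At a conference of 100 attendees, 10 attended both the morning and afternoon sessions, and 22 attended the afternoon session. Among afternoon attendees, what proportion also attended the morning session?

P(A ∩ B) = 10/100 = 1/10
P(B) = 22/100 = 11/50
P(A|B) = P(A ∩ B) / P(B) = (1/10) / (11/50) = 5/11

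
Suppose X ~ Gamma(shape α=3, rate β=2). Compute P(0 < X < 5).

P(0 < X < 5) = ∫_{0}^{5} f(x) dx
where f(x) = 4 x^{2} e^{- 2 x}
= 1 - \frac{61}{e^{10}}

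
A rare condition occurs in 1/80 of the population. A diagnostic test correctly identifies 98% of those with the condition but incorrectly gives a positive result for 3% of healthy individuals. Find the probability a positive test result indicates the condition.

Let D = the rare event, + = positive/flagged.
P(D) = 1/80
P(+|D) = 98/100 = 49/50
P(+|D') = 3/100
P(+) = P(+|D)P(D) + P(+|D')P(D')
     = \frac{49}{50} × \frac{1}{80} + \frac{3}{100} × \frac{79}{80}
     = \frac{67}{1600}
P(D|+) = P(+|D)P(D)/P(+) = \frac{98}{335}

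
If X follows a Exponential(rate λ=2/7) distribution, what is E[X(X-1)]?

E[X(X-1)] = E[X² - X] = E[X²] - E[X]
E[X] = \frac{7}{2}
E[X²] = Var(X) + (E[X])² = \frac{49}{4} + (\frac{7}{2})² = \frac{49}{2}
E[X(X-1)] = \frac{49}{2} - \frac{7}{2} = 21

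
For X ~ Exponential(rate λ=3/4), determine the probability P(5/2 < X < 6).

P(5/2 < X < 6) = ∫_{5/2}^{6} f(x) dx
where f(x) = \frac{3 e^{- \frac{3 x}{4}}}{4}
= - \frac{1}{e^{\frac{9}{2}}} + e^{- \frac{15}{8}}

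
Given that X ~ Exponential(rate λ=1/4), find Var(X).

For X ~ Exponential(rate λ=1/4):
Var(X) = 16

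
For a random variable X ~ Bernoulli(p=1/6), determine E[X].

For X ~ Bernoulli(p=1/6), the expected value is:
E[X] = \frac{1}{6}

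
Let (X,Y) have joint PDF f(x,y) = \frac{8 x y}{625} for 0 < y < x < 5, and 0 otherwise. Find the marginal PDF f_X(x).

f_X(x) = ∫_0^x \frac{8 x y}{625} dy = \frac{4 x^{3}}{625}
for 0 < x < 5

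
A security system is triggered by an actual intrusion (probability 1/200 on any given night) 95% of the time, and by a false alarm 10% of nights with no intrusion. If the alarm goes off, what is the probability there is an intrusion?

Let D = the rare event, + = positive/flagged.
P(D) = 1/200
P(+|D) = 95/100 = 19/20
P(+|D') = 10/100 = 1/10
P(+) = P(+|D)P(D) + P(+|D')P(D')
     = \frac{19}{20} × \frac{1}{200} + \frac{1}{10} × \frac{199}{200}
     = \frac{417}{4000}
P(D|+) = P(+|D)P(D)/P(+) = \frac{19}{417}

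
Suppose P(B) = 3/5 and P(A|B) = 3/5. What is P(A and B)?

By definition, P(A|B) = P(A ∩ B) / P(B)
So P(A ∩ B) = P(A|B) × P(B)
= 3/5 × 3/5
= 9/25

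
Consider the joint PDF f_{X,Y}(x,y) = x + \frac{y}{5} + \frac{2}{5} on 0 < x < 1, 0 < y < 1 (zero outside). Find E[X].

E[X] = ∫_0^1 ∫_0^1 x × f(x,y) dy dx
= ∫_0^1 ∫_0^1 x × (x + \frac{y}{5} + \frac{2}{5}) dy dx
= \frac{7}{12}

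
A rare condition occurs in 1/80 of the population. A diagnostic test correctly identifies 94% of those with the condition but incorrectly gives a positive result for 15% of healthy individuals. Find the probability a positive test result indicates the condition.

Let D = the rare event, + = positive/flagged.
P(D) = 1/80
P(+|D) = 94/100 = 47/50
P(+|D') = 15/100 = 3/20
P(+) = P(+|D)P(D) + P(+|D')P(D')
     = \frac{47}{50} × \frac{1}{80} + \frac{3}{20} × \frac{79}{80}
     = \frac{1279}{8000}
P(D|+) = P(+|D)P(D)/P(+) = \frac{94}{1279}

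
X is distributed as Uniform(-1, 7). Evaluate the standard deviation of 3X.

For X ~ Uniform(-1, 7):
Var(X) = \frac{16}{3}
SD(X) = √(Var(X)) = √(\frac{16}{3}) = \frac{4 \sqrt{3}}{3}
SD(3X) = |3| × SD(X) = 3 × \frac{4 \sqrt{3}}{3} = 4 \sqrt{3}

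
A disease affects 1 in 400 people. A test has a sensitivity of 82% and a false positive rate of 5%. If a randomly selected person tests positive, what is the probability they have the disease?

Let D = the rare event, + = positive/flagged.
P(D) = 1/400
P(+|D) = 82/100 = 41/50
P(+|D') = 5/100 = 1/20
P(+) = P(+|D)P(D) + P(+|D')P(D')
     = \frac{41}{50} × \frac{1}{400} + \frac{1}{20} × \frac{399}{400}
     = \frac{2077}{40000}
P(D|+) = P(+|D)P(D)/P(+) = \frac{82}{2077}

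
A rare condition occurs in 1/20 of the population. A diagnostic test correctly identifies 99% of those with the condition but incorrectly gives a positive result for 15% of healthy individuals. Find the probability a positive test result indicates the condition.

Let D = the rare event, + = positive/flagged.
P(D) = 1/20
P(+|D) = 99/100
P(+|D') = 15/100 = 3/20
P(+) = P(+|D)P(D) + P(+|D')P(D')
     = \frac{99}{100} × \frac{1}{20} + \frac{3}{20} × \frac{19}{20}
     = \frac{24}{125}
P(D|+) = P(+|D)P(D)/P(+) = \frac{33}{128}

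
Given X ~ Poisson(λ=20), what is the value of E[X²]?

Using the identity E[X²] = Var(X) + (E[X])²:
E[X] = 20
Var(X) = 20
E[X²] = 20 + (20)²
= 420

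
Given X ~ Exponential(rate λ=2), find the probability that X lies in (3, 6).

P(3 < X < 6) = ∫_{3}^{6} f(x) dx
where f(x) = 2 e^{- 2 x}
= - \frac{1 - e^{6}}{e^{12}}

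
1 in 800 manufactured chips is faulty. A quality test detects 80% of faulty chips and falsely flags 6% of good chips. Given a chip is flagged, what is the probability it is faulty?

Let D = the rare event, + = positive/flagged.
P(D) = 1/800
P(+|D) = 80/100 = 4/5
P(+|D') = 6/100 = 3/50
P(+) = P(+|D)P(D) + P(+|D')P(D')
     = \frac{4}{5} × \frac{1}{800} + \frac{3}{50} × \frac{799}{800}
     = \frac{2437}{40000}
P(D|+) = P(+|D)P(D)/P(+) = \frac{40}{2437}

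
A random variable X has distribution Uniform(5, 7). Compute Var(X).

For X ~ Uniform(5, 7):
Var(X) = \frac{1}{3}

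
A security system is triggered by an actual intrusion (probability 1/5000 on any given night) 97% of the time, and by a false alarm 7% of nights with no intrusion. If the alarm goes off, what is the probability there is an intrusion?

Let D = the rare event, + = positive/flagged.
P(D) = 1/5000
P(+|D) = 97/100
P(+|D') = 7/100
P(+) = P(+|D)P(D) + P(+|D')P(D')
     = \frac{97}{100} × \frac{1}{5000} + \frac{7}{100} × \frac{4999}{5000}
     = \frac{3509}{50000}
P(D|+) = P(+|D)P(D)/P(+) = \frac{97}{35090}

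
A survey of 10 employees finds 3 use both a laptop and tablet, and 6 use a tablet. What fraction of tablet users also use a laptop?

P(A ∩ B) = 3/10
P(B) = 6/10 = 3/5
P(A|B) = P(A ∩ B) / P(B) = (3/10) / (3/5) = 1/2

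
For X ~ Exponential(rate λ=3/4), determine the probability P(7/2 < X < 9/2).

P(7/2 < X < 9/2) = ∫_{7/2}^{9/2} f(x) dx
where f(x) = \frac{3 e^{- \frac{3 x}{4}}}{4}
= - \frac{1 - e^{\frac{3}{4}}}{e^{\frac{27}{8}}}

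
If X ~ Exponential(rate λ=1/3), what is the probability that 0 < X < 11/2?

P(0 < X < 11/2) = ∫_{0}^{11/2} f(x) dx
where f(x) = \frac{e^{- \frac{x}{3}}}{3}
= 1 - e^{- \frac{11}{6}}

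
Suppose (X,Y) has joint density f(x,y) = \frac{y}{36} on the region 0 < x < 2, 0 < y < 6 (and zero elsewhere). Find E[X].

f_X(x) = ∫_0^6 \frac{y}{36} dy = \frac{1}{2}
E[X] = ∫_0^2 x × (\frac{1}{2}) dx = 1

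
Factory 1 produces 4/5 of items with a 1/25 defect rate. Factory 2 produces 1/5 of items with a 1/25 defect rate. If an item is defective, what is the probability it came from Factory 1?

Using Bayes' theorem:
P(F1) = 4/5, P(D|F1) = 1/25
P(F2) = 1/5, P(D|F2) = 1/25
P(D) = P(D|F1)P(F1) + P(D|F2)P(F2)
     = \frac{1}{25}
P(F1|D) = P(D|F1)P(F1) / P(D)
= \frac{4}{5}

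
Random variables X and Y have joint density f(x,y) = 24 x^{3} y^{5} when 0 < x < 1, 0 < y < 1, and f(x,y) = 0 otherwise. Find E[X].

E[X] = ∫_0^1 ∫_0^1 x × f(x,y) dy dx
= ∫_0^1 ∫_0^1 x × (24 x^{3} y^{5}) dy dx
= \frac{4}{5}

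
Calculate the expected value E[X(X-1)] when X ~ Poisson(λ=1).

E[X(X-1)] = E[X² - X] = E[X²] - E[X]
E[X] = 1
E[X²] = Var(X) + (E[X])² = 1 + (1)² = 2
E[X(X-1)] = 2 - 1 = 1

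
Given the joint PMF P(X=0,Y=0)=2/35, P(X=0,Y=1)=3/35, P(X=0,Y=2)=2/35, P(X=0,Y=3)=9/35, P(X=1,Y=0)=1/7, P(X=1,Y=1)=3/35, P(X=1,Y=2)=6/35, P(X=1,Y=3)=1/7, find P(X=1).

P(X=1) = P(X=1,Y=0) + P(X=1,Y=1) + P(X=1,Y=2) + P(X=1,Y=3)
= 1/7 + 3/35 + 6/35 + 1/7
= 19/35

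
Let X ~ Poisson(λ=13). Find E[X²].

Using the identity E[X²] = Var(X) + (E[X])²:
E[X] = 13
Var(X) = 13
E[X²] = 13 + (13)²
= 182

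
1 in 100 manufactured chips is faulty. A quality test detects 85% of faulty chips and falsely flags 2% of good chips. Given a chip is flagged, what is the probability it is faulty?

Let D = the rare event, + = positive/flagged.
P(D) = 1/100
P(+|D) = 85/100 = 17/20
P(+|D') = 2/100 = 1/50
P(+) = P(+|D)P(D) + P(+|D')P(D')
     = \frac{17}{20} × \frac{1}{100} + \frac{1}{50} × \frac{99}{100}
     = \frac{283}{10000}
P(D|+) = P(+|D)P(D)/P(+) = \frac{85}{283}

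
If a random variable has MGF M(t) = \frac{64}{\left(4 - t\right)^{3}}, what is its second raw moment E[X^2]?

To find E[X^2], compute M^(2)(0):
M^(1)(t) = \frac{192}{\left(4 - t\right)^{4}}
M^(2)(t) = \frac{768}{\left(4 - t\right)^{5}}
M^(2)(0) = \frac{3}{4}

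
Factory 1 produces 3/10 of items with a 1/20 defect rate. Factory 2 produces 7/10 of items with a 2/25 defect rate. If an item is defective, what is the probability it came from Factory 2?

Using Bayes' theorem:
P(F1) = 3/10, P(D|F1) = 1/20
P(F2) = 7/10, P(D|F2) = 2/25
P(D) = P(D|F1)P(F1) + P(D|F2)P(F2)
     = \frac{71}{1000}
P(F2|D) = P(D|F2)P(F2) / P(D)
= \frac{56}{71}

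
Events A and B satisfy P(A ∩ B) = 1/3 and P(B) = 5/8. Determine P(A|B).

P(A|B) = P(A ∩ B) / P(B)
= (1/3) / (5/8)
= 8/15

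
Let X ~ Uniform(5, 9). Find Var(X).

For X ~ Uniform(5, 9):
Var(X) = \frac{4}{3}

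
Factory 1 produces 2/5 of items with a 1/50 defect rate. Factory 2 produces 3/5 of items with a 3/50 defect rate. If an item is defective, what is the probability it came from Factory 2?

Using Bayes' theorem:
P(F1) = 2/5, P(D|F1) = 1/50
P(F2) = 3/5, P(D|F2) = 3/50
P(D) = P(D|F1)P(F1) + P(D|F2)P(F2)
     = \frac{11}{250}
P(F2|D) = P(D|F2)P(F2) / P(D)
= \frac{9}{11}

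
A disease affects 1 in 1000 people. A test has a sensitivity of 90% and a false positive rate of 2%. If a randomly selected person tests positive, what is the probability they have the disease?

Let D = the rare event, + = positive/flagged.
P(D) = 1/1000
P(+|D) = 90/100 = 9/10
P(+|D') = 2/100 = 1/50
P(+) = P(+|D)P(D) + P(+|D')P(D')
     = \frac{9}{10} × \frac{1}{1000} + \frac{1}{50} × \frac{999}{1000}
     = \frac{261}{12500}
P(D|+) = P(+|D)P(D)/P(+) = \frac{5}{116}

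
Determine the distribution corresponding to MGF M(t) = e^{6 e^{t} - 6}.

The MGF M(t) = e^{6 e^{t} - 6} is the standard form for the Poisson distribution.
Comparing with the known MGF formula identifies: Poisson(λ=6)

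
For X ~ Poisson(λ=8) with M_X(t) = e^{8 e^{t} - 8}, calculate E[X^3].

To find E[X^3], compute M^(3)(0):
M^(1)(t) = 8 e^{t} e^{8 e^{t} - 8}
M^(2)(t) = 64 e^{2 t} e^{8 e^{t} - 8} + 8 e^{t} e^{8 e^{t} - 8}
M^(3)(t) = 512 e^{3 t} e^{8 e^{t} - 8} + 192 e^{2 t} e^{8 e^{t} - 8} + 8 e^{t} e^{8 e^{t} - 8}
M^(3)(0) = 712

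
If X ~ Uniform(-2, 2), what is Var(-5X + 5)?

For X ~ Uniform(-2, 2):
Var(X) = \frac{4}{3}
Var(-5X + 5) = (-5)² × Var(X) = 25 × \frac{4}{3} = \frac{100}{3}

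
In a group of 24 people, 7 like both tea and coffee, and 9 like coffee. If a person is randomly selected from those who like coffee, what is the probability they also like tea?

P(A ∩ B) = 7/24
P(B) = 9/24 = 3/8
P(A|B) = P(A ∩ B) / P(B) = (7/24) / (3/8) = 7/9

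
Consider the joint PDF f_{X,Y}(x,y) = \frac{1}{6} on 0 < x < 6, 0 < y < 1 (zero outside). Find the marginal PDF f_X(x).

f_X(x) = ∫_0^1 f(x,y) dy
= ∫_0^1 \frac{1}{6} dy
= \frac{1}{6} for 0 < x < 6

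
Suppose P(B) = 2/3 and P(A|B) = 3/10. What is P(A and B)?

By definition, P(A|B) = P(A ∩ B) / P(B)
So P(A ∩ B) = P(A|B) × P(B)
= 3/10 × 2/3
= 1/5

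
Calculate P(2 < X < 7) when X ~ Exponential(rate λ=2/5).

P(2 < X < 7) = ∫_{2}^{7} f(x) dx
where f(x) = \frac{2 e^{- \frac{2 x}{5}}}{5}
= - \frac{1 - e^{2}}{e^{\frac{14}{5}}}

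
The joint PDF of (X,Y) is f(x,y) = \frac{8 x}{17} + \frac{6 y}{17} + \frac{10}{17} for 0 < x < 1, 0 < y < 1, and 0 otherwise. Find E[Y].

E[Y] = ∫_0^1 ∫_0^1 y × f(x,y) dx dy
= \frac{9}{17}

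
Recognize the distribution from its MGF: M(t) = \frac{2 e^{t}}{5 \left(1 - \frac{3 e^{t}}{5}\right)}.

The MGF M(t) = \frac{2 e^{t}}{5 \left(1 - \frac{3 e^{t}}{5}\right)} is the standard form for the Geometric distribution.
Comparing with the known MGF formula identifies: Geometric(p=2/5), X = trial number of first success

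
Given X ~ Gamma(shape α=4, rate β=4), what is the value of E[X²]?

Using the identity E[X²] = Var(X) + (E[X])²:
E[X] = 1
Var(X) = \frac{1}{4}
E[X²] = \frac{1}{4} + (1)²
= \frac{5}{4}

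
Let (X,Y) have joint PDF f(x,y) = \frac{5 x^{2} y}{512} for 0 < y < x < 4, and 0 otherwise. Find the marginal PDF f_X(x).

f_X(x) = ∫_0^x \frac{5 x^{2} y}{512} dy = \frac{5 x^{4}}{1024}
for 0 < x < 4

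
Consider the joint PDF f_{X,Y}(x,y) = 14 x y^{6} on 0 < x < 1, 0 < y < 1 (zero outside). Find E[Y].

E[Y] = ∫_0^1 ∫_0^1 y × f(x,y) dx dy
= \frac{7}{8}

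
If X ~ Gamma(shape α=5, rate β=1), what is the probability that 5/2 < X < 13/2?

P(5/2 < X < 13/2) = ∫_{5/2}^{13/2} f(x) dx
where f(x) = \frac{x^{4} e^{- x}}{24}
= \frac{-57129 + 4169 e^{4}}{384 e^{\frac{13}{2}}}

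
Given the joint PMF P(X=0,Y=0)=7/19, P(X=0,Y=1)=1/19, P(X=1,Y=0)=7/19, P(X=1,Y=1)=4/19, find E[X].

First find marginal of X:
P(X=0) = 8/19
P(X=1) = 11/19
E[X] = 0 × 8/19 + 1 × 11/19 = 11/19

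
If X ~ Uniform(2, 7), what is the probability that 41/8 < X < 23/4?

P(41/8 < X < 23/4) = ∫_{41/8}^{23/4} f(x) dx
where f(x) = \frac{1}{5}
= \frac{1}{8}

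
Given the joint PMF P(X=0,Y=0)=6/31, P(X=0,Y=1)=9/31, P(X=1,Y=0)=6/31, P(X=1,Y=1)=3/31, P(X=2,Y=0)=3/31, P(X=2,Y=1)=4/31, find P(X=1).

P(X=1) = P(X=1,Y=0) + P(X=1,Y=1)
= 6/31 + 3/31
= 9/31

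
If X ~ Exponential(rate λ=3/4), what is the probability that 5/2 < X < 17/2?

P(5/2 < X < 17/2) = ∫_{5/2}^{17/2} f(x) dx
where f(x) = \frac{3 e^{- \frac{3 x}{4}}}{4}
= - \frac{1 - e^{\frac{9}{2}}}{e^{\frac{51}{8}}}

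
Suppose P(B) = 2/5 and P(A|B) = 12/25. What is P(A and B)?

By definition, P(A|B) = P(A ∩ B) / P(B)
So P(A ∩ B) = P(A|B) × P(B)
= 12/25 × 2/5
= 24/125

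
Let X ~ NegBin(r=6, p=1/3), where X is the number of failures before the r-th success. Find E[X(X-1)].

E[X(X-1)] = E[X² - X] = E[X²] - E[X]
E[X] = 12
E[X²] = Var(X) + (E[X])² = 36 + (12)² = 180
E[X(X-1)] = 180 - 12 = 168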